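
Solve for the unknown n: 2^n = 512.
9
2^9 = 512, so n = 9.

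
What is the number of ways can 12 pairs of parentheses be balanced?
Using the Catalan number formula: C_n = C(2n, n) / (n+1)
C_12 = C(24, 12) / (12+1)
     = 2704156 / 13
     = 208,012
Final answer: 208,012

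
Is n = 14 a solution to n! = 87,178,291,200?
14! = 14·13! = 14·6,227,020,800 = 87,178,291,200, which equals 87,178,291,200.
Final answer: Yes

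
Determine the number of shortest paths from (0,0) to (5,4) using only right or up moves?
Choose 5 rights from 9 moves: C(9,5) = 126.

Answer: 126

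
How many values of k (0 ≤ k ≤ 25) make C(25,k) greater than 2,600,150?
Row 25 is unimodal and symmetric about k=25/2. C(25,9)=2,042,975 ≤ 2,600,150; C(25,10)=3,268,760 > 2,600,150; by symmetry C(25,k) > 2,600,150 for k = 10..15. That's 15 - 10 + 1 = 6 values.

Answer: 6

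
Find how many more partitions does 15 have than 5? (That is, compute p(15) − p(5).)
169

Solution: Pentagonal recurrence p(n) = p(n−1) + p(n−2) − p(n−5) − p(n−7) + …: p(15) = p(14) + p(13) − p(10) − p(8) + p(3) + p(0) = 135 + 101 − 42 − 22 + 3 + 1 = 176.
p(5) = p(4) + p(3) − p(0) = 5 + 3 − 1 = 7.
Difference = 176 − 7 = 169.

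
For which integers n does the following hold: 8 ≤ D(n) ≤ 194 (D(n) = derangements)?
4, 5

Explanation: Using D(n) = (n−1)[D(n−1) + D(n−2)] with D(1)=0, D(2)=1: D(3)=2; D(4)=9; D(5)=44; D(6)=265. So valid n = 4, 5.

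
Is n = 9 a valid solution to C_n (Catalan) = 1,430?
No

C_9 = C(18,9)/(9+1) = 48,620/10 = 4,862, which does not equal 1,430.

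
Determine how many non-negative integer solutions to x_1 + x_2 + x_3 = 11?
C(11+3-1, 3-1) = 78.
Final answer: 78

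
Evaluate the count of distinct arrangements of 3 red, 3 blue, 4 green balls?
4,200

Solution: Multinomial: 10!/(3! × 3! × 4!) = 4,200.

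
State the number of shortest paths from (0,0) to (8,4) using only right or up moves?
495

Reasoning: Choose 8 rights from 12 moves: C(12,8) = 495.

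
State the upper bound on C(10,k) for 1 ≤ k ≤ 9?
C(10,k) is maximised at the centre of the row: C(10,5) = 252.

Answer: 252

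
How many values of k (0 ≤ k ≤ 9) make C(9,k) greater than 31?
6

Row 9 is unimodal and symmetric about k=9/2. C(9,1)=9 ≤ 31; C(9,2)=36 > 31; by symmetry C(9,k) > 31 for k = 2..7. That's 7 - 2 + 1 = 6 values.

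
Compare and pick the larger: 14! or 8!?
14!

Working:
14!=87,178,291,200, 8!=40,320. 14! > 8!.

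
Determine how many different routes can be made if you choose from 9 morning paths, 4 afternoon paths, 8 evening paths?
288

Working:
By the multiplication principle: 9 × 4 × 8 = 288.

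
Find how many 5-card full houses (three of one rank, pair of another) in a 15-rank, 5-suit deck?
21,000

Explanation: Triple rank: 15. Triple suits: C(5,3)=10. Pair rank: 14. Pair suits: C(5,2)=10. Total: 21,000.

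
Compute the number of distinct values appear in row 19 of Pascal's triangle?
10

Explanation: Row 19 has entries C(19,0)..C(19,19); by symmetry C(19,k)=C(19,19-k), giving 10 distinct values.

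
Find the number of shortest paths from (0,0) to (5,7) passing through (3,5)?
To (3,5): C(8,3)=56. From there: C(4,2)=6. Total: 336.
Final answer: 336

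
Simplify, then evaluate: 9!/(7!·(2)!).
36
This is C(9,7) = 36.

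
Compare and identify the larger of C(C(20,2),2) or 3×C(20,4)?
C(C(20,2),2)=17,955, 3×C(20,4)=14,535.
Final answer: C(C(20,2),2)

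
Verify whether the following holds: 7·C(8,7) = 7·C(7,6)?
False

Working:
Absorption identity k·C(n,k) = n·C(n-1,k-1). LHS = 7·8 = 56; RHS = 7·7 = 49.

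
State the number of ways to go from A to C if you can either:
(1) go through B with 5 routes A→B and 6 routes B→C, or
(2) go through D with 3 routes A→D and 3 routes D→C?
39

Route via B: 5×6=30. Route via D: 3×3=9. Total: 39.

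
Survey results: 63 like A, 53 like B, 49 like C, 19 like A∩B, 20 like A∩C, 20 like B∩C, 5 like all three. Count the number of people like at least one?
111

Working:
|A∪B∪C| = 63+53+49-19-20-20+5 = 111.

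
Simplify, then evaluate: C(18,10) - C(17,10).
C(18,10) - C(17,10) = C(17,9) = 24,310.

Answer: 24,310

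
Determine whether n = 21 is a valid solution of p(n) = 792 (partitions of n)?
Yes

Pentagonal recurrence p(n) = p(n−1) + p(n−2) − p(n−5) − p(n−7) + …: p(21) = p(20) + p(19) − p(16) − p(14) + p(9) + p(6) = 627 + 490 − 231 − 135 + 30 + 11 = 792, which equals 792.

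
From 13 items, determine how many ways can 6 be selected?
1,716

Reasoning: C(13,6) = 13! / (6! × (13-6)!)
         = 13! / (6! × 7!)
         = 1,716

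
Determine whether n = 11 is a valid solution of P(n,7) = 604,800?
P(11,7) = 11·10·9·8·7·6·5 = 1,663,200, which does not equal 604,800.
Final answer: No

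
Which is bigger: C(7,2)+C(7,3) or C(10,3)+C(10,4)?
C(10,3)+C(10,4)
First=56, Second=330.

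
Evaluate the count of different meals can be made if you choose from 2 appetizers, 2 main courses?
4

By the multiplication principle: 2 × 2 = 4.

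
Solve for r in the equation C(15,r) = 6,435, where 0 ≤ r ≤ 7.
C(15,r) is increasing for 0 ≤ r ≤ 7. Stepping up (C(15,r+1) = C(15,r)·(15−r)/(r+1)): C(15,1) = 15, C(15,2) = 105, C(15,3) = 455, C(15,4) = 1,365, C(15,5) = 3,003, C(15,6) = 5,005, C(15,7) = 6,435 ✓. So r = 7.
Final answer: 7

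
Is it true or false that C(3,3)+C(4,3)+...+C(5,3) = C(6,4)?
True

Hockey stick identity gives Σ = C(6,4) = 15; RHS C(6,4) = 15.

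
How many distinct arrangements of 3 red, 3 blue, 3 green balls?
1,680
Multinomial: 9!/(3! × 3! × 3!) = 1,680.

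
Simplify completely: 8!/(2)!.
20,160

This equals 8×7×...×3 = 20,160.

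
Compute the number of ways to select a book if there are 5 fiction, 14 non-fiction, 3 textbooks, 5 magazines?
27

Reasoning: By the addition principle: 5 + 14 + 3 + 5 = 27.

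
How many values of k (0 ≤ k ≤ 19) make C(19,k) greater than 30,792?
6

Solution: Row 19 is unimodal and symmetric about k=19/2. C(19,6)=27,132 ≤ 30,792; C(19,7)=50,388 > 30,792; by symmetry C(19,k) > 30,792 for k = 7..12. That's 12 - 7 + 1 = 6 values.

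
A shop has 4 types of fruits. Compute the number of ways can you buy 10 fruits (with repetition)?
Stars and bars: C(10+4-1, 10) = C(13, 10) = 286.

Answer: 286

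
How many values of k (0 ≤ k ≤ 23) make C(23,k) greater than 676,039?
Row 23 is unimodal and symmetric about k=23/2. C(23,8)=490,314 ≤ 676,039; C(23,9)=817,190 > 676,039; by symmetry C(23,k) > 676,039 for k = 9..14. That's 14 - 9 + 1 = 6 values.

Answer: 6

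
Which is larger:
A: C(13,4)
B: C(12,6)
A=C(13,4)=715, B=C(12,6)=924.
Final answer: B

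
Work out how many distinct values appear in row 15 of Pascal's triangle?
8
Row 15 has entries C(15,0)..C(15,15); by symmetry C(15,k)=C(15,15-k), giving 8 distinct values.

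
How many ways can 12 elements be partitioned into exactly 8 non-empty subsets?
159,027

Solution: This equals S(12,8), the Stirling number of the 2nd kind.
Using the Stirling recurrence: S(n,k) = k·S(n-1,k) + S(n-1,k-1)
S(12,8) = 8·S(11,8) + S(11,7)
         = 8·11880 + 63987
         = 95040 + 63987
         = 159,027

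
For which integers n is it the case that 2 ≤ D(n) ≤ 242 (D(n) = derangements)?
3, 4, 5

Using D(n) = (n−1)[D(n−1) + D(n−2)] with D(1)=0, D(2)=1: D(2)=1; D(3)=2; D(4)=9; D(5)=44; D(6)=265. So valid n = 3, 4, 5.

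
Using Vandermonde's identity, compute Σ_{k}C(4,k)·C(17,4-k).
5,985

Reasoning: = C(4+17,4) = C(21,4) = 5,985.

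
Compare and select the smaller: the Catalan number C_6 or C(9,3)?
C(9,3)

C_6 = C(12,6)/(6+1) = 924/7 = 132; C(9,3) = 84.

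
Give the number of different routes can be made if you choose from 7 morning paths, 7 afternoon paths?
49

Reasoning: By the multiplication principle: 7 × 7 = 49.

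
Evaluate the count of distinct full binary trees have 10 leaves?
4,862

Solution: Using the Catalan number formula: C_n = C(2n, n) / (n+1)
C_9 = C(18, 9) / (9+1)
     = 48620 / 10
     = 4,862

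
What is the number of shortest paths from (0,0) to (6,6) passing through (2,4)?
To (2,4): C(6,2)=15. From there: C(6,4)=15. Total: 225.

Answer: 225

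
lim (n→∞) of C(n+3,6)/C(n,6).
1

Solution: Both numerator and denominator grow as n^6/6! for large n, so the ratio → 1.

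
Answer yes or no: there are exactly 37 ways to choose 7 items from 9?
No

Explanation: C(9,7) = 36 ≠ 37.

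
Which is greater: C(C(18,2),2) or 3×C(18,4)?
C(C(18,2),2)

Solution: C(C(18,2),2)=11,628, 3×C(18,4)=9,180.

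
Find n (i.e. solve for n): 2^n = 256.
8

2^8 = 256, so n = 8.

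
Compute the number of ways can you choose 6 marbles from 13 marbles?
1,716

Solution: C(13,6) = 13! / (6! × (13-6)!)
         = 13! / (6! × 7!)
         = 1,716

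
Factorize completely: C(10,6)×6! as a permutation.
P(10,6)

C(10,6)×6! = [10!/(6!(4)!)]×6! = 10!/(4)! = P(10,6) = 151,200.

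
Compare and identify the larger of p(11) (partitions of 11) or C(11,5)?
C(11,5)

Working:
Pentagonal recurrence p(n) = p(n−1) + p(n−2) − p(n−5) − p(n−7) + …: p(11) = p(10) + p(9) − p(6) − p(4) = 42 + 30 − 11 − 5 = 56; C(11,5) = 462.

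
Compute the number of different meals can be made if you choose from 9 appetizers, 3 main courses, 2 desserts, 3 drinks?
162

Reasoning: By the multiplication principle: 9 × 3 × 2 × 3 = 162.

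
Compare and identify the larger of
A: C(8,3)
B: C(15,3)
B
A=C(8,3)=56, B=C(15,3)=455.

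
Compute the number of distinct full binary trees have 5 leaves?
Using the Catalan number formula: C_n = C(2n, n) / (n+1)
C_4 = C(8, 4) / (4+1)
     = 70 / 5
     = 14
Final answer: 14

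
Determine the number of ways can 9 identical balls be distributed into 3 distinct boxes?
C(9+3-1, 3-1) = C(11, 2) = 55.
Final answer: 55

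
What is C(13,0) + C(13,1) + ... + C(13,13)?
Sum of binomial coefficients = 2^13 = 8,192.
Final answer: 8,192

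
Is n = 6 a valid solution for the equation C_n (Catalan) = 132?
Yes

Reasoning: C_6 = C(12,6)/(6+1) = 924/7 = 132, which equals 132.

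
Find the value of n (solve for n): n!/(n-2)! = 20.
5

Working:
n!/(n-2)! = n×(n-1), a product of 2 consecutive integers ≈ (n−0.5)^2. 20^(1/2) + 0.5 ≈ 5.0; check n = 5: 5×4 = 20 ✓. So n = 5.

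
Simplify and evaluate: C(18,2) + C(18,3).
By Pascal's identity: C(19,3) = 969.

Answer: 969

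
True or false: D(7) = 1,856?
False

Explanation: Derangements of 7 elements: D(7) = (7-1)·[D(6) + D(5)] = 6·[265 + 44] = 1,854.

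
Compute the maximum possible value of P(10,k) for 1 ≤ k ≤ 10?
3,628,800

Explanation: P(10,k) increases in k, so maximum at k = 10: 10! = 3,628,800.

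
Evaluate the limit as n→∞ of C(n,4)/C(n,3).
C(n,4)/C(n,3) = (n-3)/4 → ∞ as n → ∞.
Final answer: ∞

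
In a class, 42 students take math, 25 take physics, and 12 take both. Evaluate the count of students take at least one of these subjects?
55

Reasoning: |A∪B| = |A|+|B|-|A∩B| = 42+25-12 = 55.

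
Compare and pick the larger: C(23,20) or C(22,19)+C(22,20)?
By Pascal's identity: C(23,20) = C(22,19)+C(22,20) = 1,771. Equal.

Answer: Equal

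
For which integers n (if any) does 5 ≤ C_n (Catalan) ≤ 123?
3, 4, 5

Reasoning: C_2=2; C_3=5; C_4=14; C_5=42; C_6=132. So valid n = 3, 4, 5.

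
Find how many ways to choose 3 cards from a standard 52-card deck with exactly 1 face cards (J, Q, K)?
12 face cards and 40 non-face cards: C(12,1) × C(40,2) = 12 × 780 = 9,360.

Answer: 9,360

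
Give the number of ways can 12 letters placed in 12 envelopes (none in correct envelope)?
Using D(n) = (n-1)[D(n-1) + D(n-2)]:
D(12) = (12-1) × [D(11) + D(10)]
      = 11 × [14684570 + 1334961]
      = 11 × 16019531
      = 176,214,841

Answer: 176,214,841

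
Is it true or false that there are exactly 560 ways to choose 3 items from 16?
True

Explanation: C(16,3) = 560.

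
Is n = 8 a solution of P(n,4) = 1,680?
P(8,4) = 8·7·6·5 = 1,680, which equals 1,680.

Answer: Yes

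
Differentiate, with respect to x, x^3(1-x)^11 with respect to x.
3x^2(1-x)^11 - 11x^3(1-x)^10

Reasoning: Product rule: 3x^{2}(1-x)^{11} + x^3·(-11)(1-x)^{10}.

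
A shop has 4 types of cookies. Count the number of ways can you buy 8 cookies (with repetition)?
165

Stars and bars: C(8+4-1, 8) = C(11, 8) = 165.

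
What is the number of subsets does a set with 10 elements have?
Each element can be included or excluded: 2^10 = 1,024.

Answer: 1,024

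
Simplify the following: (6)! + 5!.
840

Explanation: (6)! + 5! = (6)·5! + 5! = (6+1)·5! = 7·5! = 840.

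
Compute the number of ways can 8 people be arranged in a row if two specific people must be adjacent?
10,080

Working:
Treat pair as unit: (8-1)! arrangements × 2 internal orders = 10,080.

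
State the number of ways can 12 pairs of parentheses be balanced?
208,012

Solution: Using the Catalan number formula: C_n = C(2n, n) / (n+1)
C_12 = C(24, 12) / (12+1)
     = 2704156 / 13
     = 208,012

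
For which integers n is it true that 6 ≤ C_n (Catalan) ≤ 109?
4, 5

Working:
C_3=5; C_4=14; C_5=42; C_6=132. So valid n = 4, 5.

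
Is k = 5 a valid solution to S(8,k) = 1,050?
Yes

Solution: S(8,5) = 5·S(7,5) + S(7,4) = 5·140 + 350 = 1,050, which equals 1,050.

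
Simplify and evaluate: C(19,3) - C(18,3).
153
C(19,3) - C(18,3) = C(18,2) = 153.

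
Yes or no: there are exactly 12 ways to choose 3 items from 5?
No

Explanation: C(5,3) = 10 ≠ 12.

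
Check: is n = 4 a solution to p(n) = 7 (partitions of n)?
Pentagonal recurrence p(n) = p(n−1) + p(n−2) − p(n−5) − p(n−7) + …: p(4) = p(3) + p(2) = 3 + 2 = 5, which does not equal 7.

Answer: No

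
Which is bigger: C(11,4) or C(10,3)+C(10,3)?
C(11,4)

Reasoning: C(11,4)=330; C(10,3)+C(10,3)=120+120=240.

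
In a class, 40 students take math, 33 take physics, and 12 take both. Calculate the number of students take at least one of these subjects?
61

|A∪B| = |A|+|B|-|A∩B| = 40+33-12 = 61.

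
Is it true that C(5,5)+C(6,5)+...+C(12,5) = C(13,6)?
True

Solution: Hockey stick identity gives Σ = C(13,6) = 1,716; RHS C(13,6) = 1,716.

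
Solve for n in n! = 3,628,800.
10

Explanation: n! is strictly increasing. 8! = 40,320, 9! = 362,880, 10! = 3,628,800 ✓. So n = 10.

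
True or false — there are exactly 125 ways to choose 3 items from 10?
False

C(10,3) = 120 ≠ 125.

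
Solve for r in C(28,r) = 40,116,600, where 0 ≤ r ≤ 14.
14

Solution: C(28,r) is increasing for 0 ≤ r ≤ 14. Stepping up (C(28,r+1) = C(28,r)·(28−r)/(r+1)): C(28,1) = 28, C(28,2) = 378, C(28,3) = 3,276, C(28,4) = 20,475, C(28,5) = 98,280, C(28,6) = 376,740, C(28,7) = 1,184,040, C(28,8) = 3,108,105, C(28,9) = 6,906,900, C(28,10) = 13,123,110, C(28,11) = 21,474,180, C(28,12) = 30,421,755, C(28,13) = 37,442,160, C(28,14) = 40,116,600 ✓. So r = 14.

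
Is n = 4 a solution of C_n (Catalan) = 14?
Yes

Explanation: C_4 = C(8,4)/(4+1) = 70/5 = 14, which equals 14.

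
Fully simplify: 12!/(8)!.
11,880

Reasoning: This equals 12×11×...×9 = 11,880.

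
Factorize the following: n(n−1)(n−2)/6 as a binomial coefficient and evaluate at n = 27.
C(n,3); C(27,3) = 2,925
n(n−1)(n−2)/6 = n!/(3!(n−3)!) = C(n,3). At n = 27: C(27,3) = 2,925.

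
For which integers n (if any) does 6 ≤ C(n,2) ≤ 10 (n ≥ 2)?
C(3,2)=3; C(4,2)=6; C(5,2)=10; C(6,2)=15. So valid n = 4, 5.
Final answer: 4, 5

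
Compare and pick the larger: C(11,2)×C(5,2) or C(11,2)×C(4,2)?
C(11,2)×C(5,2)

Working:
C(11,2)×C(5,2)=550, C(11,2)×C(4,2)=330.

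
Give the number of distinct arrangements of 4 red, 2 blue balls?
Multinomial: 6!/(4! × 2!) = 15.
Final answer: 15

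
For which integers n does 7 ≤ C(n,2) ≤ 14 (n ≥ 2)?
5

Solution: C(4,2)=6; C(5,2)=10; C(6,2)=15. So valid n = 5.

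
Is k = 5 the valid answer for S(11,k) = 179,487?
S(11,5) = 5·S(10,5) + S(10,4) = 5·42,525 + 34,105 = 246,730, which does not equal 179,487.
Final answer: No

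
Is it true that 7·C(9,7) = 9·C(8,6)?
True

Explanation: Absorption identity k·C(n,k) = n·C(n-1,k-1). LHS = 7·36 = 252; RHS = 9·28 = 252.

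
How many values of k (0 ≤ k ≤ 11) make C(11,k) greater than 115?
6

Reasoning: Row 11 is unimodal and symmetric about k=11/2. C(11,2)=55 ≤ 115; C(11,3)=165 > 115; by symmetry C(11,k) > 115 for k = 3..8. That's 8 - 3 + 1 = 6 values.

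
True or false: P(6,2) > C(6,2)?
True
P(6,2) = 30 and C(6,2) = 15; P(n,r) = r! × C(n,r) so P > C whenever r ≥ 2.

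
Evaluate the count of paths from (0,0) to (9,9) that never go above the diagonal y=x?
Counted by the Catalan number C_9: C_9 = C(18,9)/(9+1) = 48,620/10 = 4,862.

Answer: 4,862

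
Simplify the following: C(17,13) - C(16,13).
1,820

Reasoning: C(17,13) - C(16,13) = C(16,12) = 1,820.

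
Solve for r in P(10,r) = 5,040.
P(10,r) = 10·9·…·(10−r+1), a product of r factors. Multiplying down from 10: 10 = 10; 10·9 = 90; 10·9·8 = 720; 10·9·8·7 = 5,040 ✓ (4 factors). So r = 4.

Answer: 4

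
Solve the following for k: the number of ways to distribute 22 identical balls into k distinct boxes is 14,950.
Stars and bars: the count is C(22+k−1, k−1), increasing in k. k=3: C(24,2) = 276, k=4: C(25,3) = 2,300, k=5: C(26,4) = 14,950 ✓. So k = 5.
Final answer: 5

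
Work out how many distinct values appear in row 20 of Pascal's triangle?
11

Row 20 has entries C(20,0)..C(20,20); by symmetry C(20,k)=C(20,20-k), giving 11 distinct values.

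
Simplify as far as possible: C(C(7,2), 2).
210

Working:
C(7,2) = 21, then C(21, 2) = 210.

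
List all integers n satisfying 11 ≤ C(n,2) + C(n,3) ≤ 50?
5, 6

Reasoning: C(4,2)+C(4,3)=10; C(5,2)+C(5,3)=20; C(6,2)+C(6,3)=35; C(7,2)+C(7,3)=56. So valid n = 5, 6.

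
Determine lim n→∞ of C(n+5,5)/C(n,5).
1

Both numerator and denominator grow as n^5/5! for large n, so the ratio → 1.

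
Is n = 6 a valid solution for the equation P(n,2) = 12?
No

Reasoning: P(6,2) = 6·5 = 30, which does not equal 12.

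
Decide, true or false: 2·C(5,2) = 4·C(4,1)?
False

Solution: Absorption identity k·C(n,k) = n·C(n-1,k-1). LHS = 2·10 = 20; RHS = 4·4 = 16.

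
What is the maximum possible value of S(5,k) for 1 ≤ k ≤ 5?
25

Explanation: Row S(5,k) for k = 1..5 (via S(n,k) = k·S(n−1,k) + S(n−1,k−1)): 1, 15, 25, 10, 1. The row is unimodal; maximum at k = 3: 25.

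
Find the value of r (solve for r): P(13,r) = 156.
2
P(13,r) = 13·12·…·(13−r+1), a product of r factors. Multiplying down from 13: 13 = 13; 13·12 = 156 ✓ (2 factors). So r = 2.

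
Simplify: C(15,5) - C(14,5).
C(15,5) - C(14,5) = C(14,4) = 1,001.
Final answer: 1,001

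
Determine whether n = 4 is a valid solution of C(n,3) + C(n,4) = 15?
No

Solution: C(4,3) + C(4,4) = 4 + 1 = 5, which does not equal 15.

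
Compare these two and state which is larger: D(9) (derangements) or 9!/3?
D(9)

Solution: D(9) = (9-1)·[D(8) + D(7)] = 8·[14,833 + 1,854] = 133,496; 9!/3 = 362,880/3 = 120,960.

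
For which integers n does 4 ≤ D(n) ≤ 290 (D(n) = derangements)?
4, 5, 6

Working:
Using D(n) = (n−1)[D(n−1) + D(n−2)] with D(1)=0, D(2)=1: D(3)=2; D(4)=9; D(5)=44; D(6)=265; D(7)=1,854. So valid n = 4, 5, 6.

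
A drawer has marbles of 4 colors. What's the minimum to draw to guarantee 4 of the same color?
Worst case: 3 of each = 12. One more: 13.
Final answer: 13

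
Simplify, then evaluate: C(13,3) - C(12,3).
C(13,3) - C(12,3) = C(12,2) = 66.
Final answer: 66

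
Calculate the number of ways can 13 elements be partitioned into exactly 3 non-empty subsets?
This equals S(13,3), the Stirling number of the 2nd kind.
Using the Stirling recurrence: S(n,k) = k·S(n-1,k) + S(n-1,k-1)
S(13,3) = 3·S(12,3) + S(12,2)
         = 3·86526 + 2047
         = 259578 + 2047
         = 261,625
Final answer: 261,625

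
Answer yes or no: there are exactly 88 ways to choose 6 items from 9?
No

Explanation: C(9,6) = 84 ≠ 88.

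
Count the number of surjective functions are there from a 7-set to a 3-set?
1,806

Reasoning: Onto functions = 3! × S(7,3)
First compute S(7,3) via recurrence:
Using the Stirling recurrence: S(n,k) = k·S(n-1,k) + S(n-1,k-1)
S(7,3) = 3·S(6,3) + S(6,2)
         = 3·90 + 31
         = 270 + 31
         = 301
Then: 6 × 301 = 1,806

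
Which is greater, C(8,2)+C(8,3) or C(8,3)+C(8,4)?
C(8,3)+C(8,4)

Working:
First=84, Second=126.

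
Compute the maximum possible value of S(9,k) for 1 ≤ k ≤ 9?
7,770

Working:
Row S(9,k) for k = 1..9 (via S(n,k) = k·S(n−1,k) + S(n−1,k−1)): 1, 255, 3,025, 7,770, 6,951, 2,646, 462, 36, 1. The row is unimodal; maximum at k = 4: 7,770.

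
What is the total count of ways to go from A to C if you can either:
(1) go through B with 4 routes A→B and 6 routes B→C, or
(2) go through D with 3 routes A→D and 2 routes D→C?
30

Solution: Route via B: 4×6=24. Route via D: 3×2=6. Total: 30.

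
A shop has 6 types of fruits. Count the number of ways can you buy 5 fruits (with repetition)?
252
Stars and bars: C(5+6-1, 5) = C(10, 5) = 252.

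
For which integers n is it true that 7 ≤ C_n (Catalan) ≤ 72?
4, 5
C_3=5; C_4=14; C_5=42; C_6=132. So valid n = 4, 5.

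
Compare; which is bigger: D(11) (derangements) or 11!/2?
11!/2

D(11) = (11-1)·[D(10) + D(9)] = 10·[1,334,961 + 133,496] = 14,684,570; 11!/2 = 39,916,800/2 = 19,958,400.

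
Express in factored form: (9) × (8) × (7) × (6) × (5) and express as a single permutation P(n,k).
P(9,5) = 9!/(4)!

Explanation: Product of 5 consecutive descending integers starting at 9: P(9,5) = 9!/4! = 15,120.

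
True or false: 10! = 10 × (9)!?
By definition n! = n × (n-1)!, so 10! = 10 × 9!.

Answer: True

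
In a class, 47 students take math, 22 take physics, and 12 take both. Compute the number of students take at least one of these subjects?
|A∪B| = |A|+|B|-|A∩B| = 47+22-12 = 57.
Final answer: 57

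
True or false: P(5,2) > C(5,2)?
True

Reasoning: P(5,2) = 20 and C(5,2) = 10; P(n,r) = r! × C(n,r) so P > C whenever r ≥ 2.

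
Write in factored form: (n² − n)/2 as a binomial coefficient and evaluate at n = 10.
C(n,2); C(10,2) = 45

Reasoning: (n² − n)/2 = n(n−1)/2 = C(n,2). At n = 10: C(10,2) = 45.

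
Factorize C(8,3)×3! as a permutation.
P(8,3)

Reasoning: C(8,3)×3! = [8!/(3!(5)!)]×3! = 8!/(5)! = P(8,3) = 336.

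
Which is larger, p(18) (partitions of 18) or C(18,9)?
C(18,9)

Reasoning: Pentagonal recurrence p(n) = p(n−1) + p(n−2) − p(n−5) − p(n−7) + …: p(18) = p(17) + p(16) − p(13) − p(11) + p(6) + p(3) = 297 + 231 − 101 − 56 + 11 + 3 = 385; C(18,9) = 48,620.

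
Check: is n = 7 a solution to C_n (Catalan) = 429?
Yes

C_7 = C(14,7)/(7+1) = 3,432/8 = 429, which equals 429.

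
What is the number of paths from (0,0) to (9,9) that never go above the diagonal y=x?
4,862

Solution: Counted by the Catalan number C_9: C_9 = C(18,9)/(9+1) = 48,620/10 = 4,862.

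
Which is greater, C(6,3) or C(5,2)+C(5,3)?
Equal

By Pascal's identity: C(6,3) = C(5,2)+C(5,3) = 20. Equal.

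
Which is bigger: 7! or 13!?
13!

Working:
7!=5,040, 13!=6,227,020,800. 13! > 7!.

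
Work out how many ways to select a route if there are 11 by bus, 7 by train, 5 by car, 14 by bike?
By the addition principle: 11 + 7 + 5 + 14 = 37.
Final answer: 37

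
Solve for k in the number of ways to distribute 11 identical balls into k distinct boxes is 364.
4

Reasoning: Stars and bars: the count is C(11+k−1, k−1), increasing in k. k=2: C(12,1) = 12, k=3: C(13,2) = 78, k=4: C(14,3) = 364 ✓. So k = 4.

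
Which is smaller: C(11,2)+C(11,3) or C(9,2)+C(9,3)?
First=220, Second=120.
Final answer: C(9,2)+C(9,3)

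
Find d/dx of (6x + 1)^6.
36(6x + 1)^5
Chain rule: 6(6x+1)^{5} × 6 = 36(6x+1)^{5}.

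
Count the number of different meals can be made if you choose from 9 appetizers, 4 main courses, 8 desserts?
By the multiplication principle: 9 × 4 × 8 = 288.
Final answer: 288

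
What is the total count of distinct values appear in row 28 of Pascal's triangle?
15

Explanation: Row 28 has entries C(28,0)..C(28,28); by symmetry C(28,k)=C(28,28-k), giving 15 distinct values.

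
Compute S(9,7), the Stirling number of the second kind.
Using the Stirling recurrence: S(n,k) = k·S(n-1,k) + S(n-1,k-1)
S(9,7) = 7·S(8,7) + S(8,6)
         = 7·28 + 266
         = 196 + 266
         = 462

Answer: 462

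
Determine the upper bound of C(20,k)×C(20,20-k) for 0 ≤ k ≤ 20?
34,134,779,536

C(20,k)·C(20,20-k) = C(20,k)², maximised at the centre k = 10: C(20,10)² = 34,134,779,536.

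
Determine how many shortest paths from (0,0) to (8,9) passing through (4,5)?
8,820

To (4,5): C(9,4)=126. From there: C(8,4)=70. Total: 8,820.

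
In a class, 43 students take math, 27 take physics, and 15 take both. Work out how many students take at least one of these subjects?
55

|A∪B| = |A|+|B|-|A∩B| = 43+27-15 = 55.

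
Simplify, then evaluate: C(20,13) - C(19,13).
50,388

C(20,13) - C(19,13) = C(19,12) = 50,388.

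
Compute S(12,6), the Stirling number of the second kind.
1,323,652

Reasoning: Using the Stirling recurrence: S(n,k) = k·S(n-1,k) + S(n-1,k-1)
S(12,6) = 6·S(11,6) + S(11,5)
         = 6·179487 + 246730
         = 1076922 + 246730
         = 1,323,652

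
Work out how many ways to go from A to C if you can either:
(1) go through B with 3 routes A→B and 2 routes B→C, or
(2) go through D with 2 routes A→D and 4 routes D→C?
14

Explanation: Route via B: 3×2=6. Route via D: 2×4=8. Total: 14.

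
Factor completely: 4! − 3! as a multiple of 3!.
4! − 3! = 4·3! − 3! = (4 − 1)·3! = 3 × 3! = 18.

Answer: 3 × 3! = 18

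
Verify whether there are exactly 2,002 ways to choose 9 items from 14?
True

Working:
C(14,9) = 2,002.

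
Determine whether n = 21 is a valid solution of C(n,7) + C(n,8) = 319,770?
Yes

C(21,7) + C(21,8) = 116,280 + 203,490 = 319,770, which equals 319,770.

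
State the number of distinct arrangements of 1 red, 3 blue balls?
4

Reasoning: Multinomial: 4!/(1! × 3!) = 4.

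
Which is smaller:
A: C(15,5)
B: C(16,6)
A=C(15,5)=3,003, B=C(16,6)=8,008.
Final answer: A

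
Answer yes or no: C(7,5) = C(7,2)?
Yes

Symmetry C(n,k) = C(n,n-k): C(7,5) = 21 and C(7,2) = 21. Both sides agree, so the statement holds.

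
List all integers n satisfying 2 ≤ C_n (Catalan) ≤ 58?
2, 3, 4, 5

Working:
C_1=1; C_2=2; C_3=5; C_4=14; C_5=42; C_6=132. So valid n = 2, 3, 4, 5.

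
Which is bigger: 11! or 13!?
13!
11!=39,916,800, 13!=6,227,020,800. 13! > 11!.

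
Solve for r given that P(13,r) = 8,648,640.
P(13,r) = 13·12·…·(13−r+1), a product of r factors. Multiplying down from 13: 13 = 13; 13·12 = 156; 13·12·11 = 1,716; 13·12·11·10 = 17,160; 13·12·11·10·9 = 154,440; 13·12·11·10·9·8 = 1,235,520; 13·12·11·10·9·8·7 = 8,648,640 ✓ (7 factors). So r = 7.
Final answer: 7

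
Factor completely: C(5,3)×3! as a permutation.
P(5,3)

Solution: C(5,3)×3! = [5!/(3!(2)!)]×3! = 5!/(2)! = P(5,3) = 60.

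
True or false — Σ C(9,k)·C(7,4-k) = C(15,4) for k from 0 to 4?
False
Vandermonde's identity gives C(16,4) = 1,820; RHS C(15,4) = 1,365.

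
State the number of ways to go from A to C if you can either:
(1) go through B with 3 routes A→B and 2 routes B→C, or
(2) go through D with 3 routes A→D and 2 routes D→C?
12

Working:
Route via B: 3×2=6. Route via D: 3×2=6. Total: 12.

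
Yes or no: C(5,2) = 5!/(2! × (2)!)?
No

Reasoning: The correct denominator is 2!×3!, giving C(5,2) = 10; the stated RHS is 5!/(2!×2!) = 30 ≠ 10, so the statement does not hold.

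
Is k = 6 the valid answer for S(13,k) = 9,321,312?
S(13,6) = 6·S(12,6) + S(12,5) = 6·1,323,652 + 1,379,400 = 9,321,312, which equals 9,321,312.
Final answer: Yes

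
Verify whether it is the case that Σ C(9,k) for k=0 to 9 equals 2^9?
True
Binomial theorem: Σ C(9,k) = (1+1)^9 = 2^9 = 512; RHS 2^9 = 512.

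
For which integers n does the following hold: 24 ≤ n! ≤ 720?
n! is strictly increasing; 4! = 24 and 6! = 720, so valid n = 4, 5, 6.

Answer: 4, 5, 6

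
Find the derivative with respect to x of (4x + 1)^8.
32(4x + 1)^7

Working:
Chain rule: 8(4x+1)^{7} × 4 = 32(4x+1)^{7}.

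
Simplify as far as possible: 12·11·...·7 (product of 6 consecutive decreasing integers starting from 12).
This is P(12,6) = 12!/(6)! = 665,280.
Final answer: 665,280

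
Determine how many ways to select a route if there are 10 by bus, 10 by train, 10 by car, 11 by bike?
By the addition principle: 10 + 10 + 10 + 11 = 41.

Answer: 41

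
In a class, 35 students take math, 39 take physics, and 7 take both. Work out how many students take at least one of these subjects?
|A∪B| = |A|+|B|-|A∩B| = 35+39-7 = 67.

Answer: 67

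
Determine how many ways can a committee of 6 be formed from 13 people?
1,716

Explanation: C(13,6) = 13! / (6! × (13-6)!)
         = 13! / (6! × 7!)
         = 1,716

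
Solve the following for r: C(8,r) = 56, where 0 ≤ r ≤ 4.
3

Working:
C(8,r) is increasing for 0 ≤ r ≤ 4. Stepping up (C(8,r+1) = C(8,r)·(8−r)/(r+1)): C(8,1) = 8, C(8,2) = 28, C(8,3) = 56 ✓. So r = 3.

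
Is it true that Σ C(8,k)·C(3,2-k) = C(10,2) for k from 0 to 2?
False

Explanation: Vandermonde's identity gives C(11,2) = 55; RHS C(10,2) = 45.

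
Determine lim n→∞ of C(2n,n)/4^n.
0

Working:
C(2n,n) ~ 4^n/√(πn), so C(2n,n)/4^n ~ 1/√(πn) → 0.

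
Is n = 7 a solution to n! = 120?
No
7! = 7·6! = 7·720 = 5,040, which does not equal 120.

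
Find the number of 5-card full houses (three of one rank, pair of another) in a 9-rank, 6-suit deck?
Triple rank: 9. Triple suits: C(6,3)=20. Pair rank: 8. Pair suits: C(6,2)=15. Total: 21,600.

Answer: 21,600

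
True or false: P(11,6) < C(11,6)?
False
P(11,6) = 332,640 and C(11,6) = 462; P(n,r) = r! × C(n,r) so P > C whenever r ≥ 2.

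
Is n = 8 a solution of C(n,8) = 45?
No

Explanation: C(8,8) = 8·7·6·5·4·3·2·1/8! = 40,320/40,320 = 1, which does not equal 45.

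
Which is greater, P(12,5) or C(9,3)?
P(12,5)

Solution: P(12,5)=95,040, C(9,3)=84.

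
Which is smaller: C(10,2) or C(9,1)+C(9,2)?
By Pascal's identity: C(10,2) = C(9,1)+C(9,2) = 45. Equal.
Final answer: Equal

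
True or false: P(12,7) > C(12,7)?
True

Working:
P(12,7) = 3,991,680 and C(12,7) = 792; P(n,r) = r! × C(n,r) so P > C whenever r ≥ 2.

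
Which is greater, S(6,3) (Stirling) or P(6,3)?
P(6,3)

S(6,3) = 3·S(5,3) + S(5,2) = 3·25 + 15 = 90; P(6,3) = 120.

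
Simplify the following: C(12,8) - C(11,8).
330

Explanation: C(12,8) - C(11,8) = C(11,7) = 330.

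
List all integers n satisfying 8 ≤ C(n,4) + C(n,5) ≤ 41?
6

C(5,4)+C(5,5)=6; C(6,4)+C(6,5)=21; C(7,4)+C(7,5)=56. So valid n = 6.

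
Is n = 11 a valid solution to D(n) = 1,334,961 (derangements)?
No

Working:
D(11) = (11-1)·[D(10) + D(9)] = 10·[1,334,961 + 133,496] = 14,684,570, which does not equal 1,334,961.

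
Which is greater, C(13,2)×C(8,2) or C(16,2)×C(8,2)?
C(13,2)×C(8,2)=2,184, C(16,2)×C(8,2)=3,360.
Final answer: C(16,2)×C(8,2)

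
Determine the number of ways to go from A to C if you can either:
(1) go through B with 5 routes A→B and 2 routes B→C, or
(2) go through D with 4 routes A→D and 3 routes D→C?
Route via B: 5×2=10. Route via D: 4×3=12. Total: 22.
Final answer: 22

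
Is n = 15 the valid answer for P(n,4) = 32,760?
P(15,4) = 15·14·13·12 = 32,760, which equals 32,760.

Answer: Yes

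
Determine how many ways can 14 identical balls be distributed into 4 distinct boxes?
C(14+4-1, 4-1) = C(17, 3) = 680.
Final answer: 680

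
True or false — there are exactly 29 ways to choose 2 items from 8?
False

Working:
C(8,2) = 28 ≠ 29.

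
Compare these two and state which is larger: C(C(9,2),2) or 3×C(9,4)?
C(C(9,2),2)

Working:
C(C(9,2),2)=630, 3×C(9,4)=378.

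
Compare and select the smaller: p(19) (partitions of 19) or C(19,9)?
Pentagonal recurrence p(n) = p(n−1) + p(n−2) − p(n−5) − p(n−7) + …: p(19) = p(18) + p(17) − p(14) − p(12) + p(7) + p(4) = 385 + 297 − 135 − 77 + 15 + 5 = 490; C(19,9) = 92,378.
Final answer: p(19)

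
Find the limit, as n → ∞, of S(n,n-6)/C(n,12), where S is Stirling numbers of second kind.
10395

The leading term of S(n,n-6) as a polynomial in n is (11)!!·C(n,12), so the ratio → (11)!! = 10395.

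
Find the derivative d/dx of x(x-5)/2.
(2x - 5)/2

Working:
d/dx[(x-0)(x-5)] = (x-5) + (x-0) = 2x - 5. Dividing by 2 gives (2x - 5)/2.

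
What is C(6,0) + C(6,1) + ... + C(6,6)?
64

Solution: Sum of binomial coefficients = 2^6 = 64.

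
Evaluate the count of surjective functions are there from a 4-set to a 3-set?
36
Onto functions = 3! × S(4,3)
First compute S(4,3) via recurrence:
Using the Stirling recurrence: S(n,k) = k·S(n-1,k) + S(n-1,k-1)
S(4,3) = 3·S(3,3) + S(3,2)
         = 3·1 + 3
         = 3 + 3
         = 6
Then: 6 × 6 = 36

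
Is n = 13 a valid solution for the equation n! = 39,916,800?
13! = 13·12! = 13·479,001,600 = 6,227,020,800, which does not equal 39,916,800.
Final answer: No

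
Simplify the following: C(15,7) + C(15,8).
12,870

Explanation: By Pascal's identity: C(16,8) = 12,870.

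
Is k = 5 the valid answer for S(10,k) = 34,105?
No
S(10,5) = 5·S(9,5) + S(9,4) = 5·6,951 + 7,770 = 42,525, which does not equal 34,105.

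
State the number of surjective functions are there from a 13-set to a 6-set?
Onto functions = 6! × S(13,6)
First compute S(13,6) via recurrence:
Using the Stirling recurrence: S(n,k) = k·S(n-1,k) + S(n-1,k-1)
S(13,6) = 6·S(12,6) + S(12,5)
         = 6·1323652 + 1379400
         = 7941912 + 1379400
         = 9,321,312
Then: 720 × 9321312 = 6,711,344,640
Final answer: 6,711,344,640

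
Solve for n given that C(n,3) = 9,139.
39

Solution: C(n,3) = n(n−1)(n−2)/3! is increasing in n, and n(n−1)(n−2) = 3!·9,139 = 54,834 ≈ (n−1)^3 gives n ≈ 39.0. Check: C(37,3) = 7,770, C(38,3) = 8,436, C(39,3) = 9,139 ✓. So n = 39.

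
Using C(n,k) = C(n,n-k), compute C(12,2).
C(12,2) = C(12,10) = 66.
Final answer: 66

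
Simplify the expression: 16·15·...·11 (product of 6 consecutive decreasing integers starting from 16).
5,765,760
This is P(16,6) = 16!/(10)! = 5,765,760.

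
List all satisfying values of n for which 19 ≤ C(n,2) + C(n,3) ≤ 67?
5, 6, 7

Reasoning: C(4,2)+C(4,3)=10; C(5,2)+C(5,3)=20; C(6,2)+C(6,3)=35; C(7,2)+C(7,3)=56; C(8,2)+C(8,3)=84. So valid n = 5, 6, 7.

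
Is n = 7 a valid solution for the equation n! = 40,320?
No
7! = 7·6! = 7·720 = 5,040, which does not equal 40,320.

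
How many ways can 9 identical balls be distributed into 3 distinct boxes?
55
C(9+3-1, 3-1) = C(11, 2) = 55.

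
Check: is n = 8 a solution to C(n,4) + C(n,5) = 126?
Yes

Explanation: C(8,4) + C(8,5) = 70 + 56 = 126, which equals 126.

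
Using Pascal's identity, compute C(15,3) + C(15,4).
1,820

Working:
C(15,3) + C(15,4) = C(16,4) = 1,820.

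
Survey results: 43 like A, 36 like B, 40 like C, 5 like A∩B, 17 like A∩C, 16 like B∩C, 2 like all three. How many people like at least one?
83
|A∪B∪C| = 43+36+40-5-17-16+2 = 83.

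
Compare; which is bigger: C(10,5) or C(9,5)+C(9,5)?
Equal

Explanation: C(10,5)=252; C(9,5)+C(9,5)=126+126=252.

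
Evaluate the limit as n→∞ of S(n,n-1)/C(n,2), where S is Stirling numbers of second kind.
1

S(n,n-1) = C(n,2), so the limit is 1.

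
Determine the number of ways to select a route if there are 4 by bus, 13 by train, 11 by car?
28

Reasoning: By the addition principle: 4 + 13 + 11 = 28.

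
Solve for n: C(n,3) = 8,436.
38

Working:
C(n,3) = n(n−1)(n−2)/3! is increasing in n, and n(n−1)(n−2) = 3!·8,436 = 50,616 ≈ (n−1)^3 gives n ≈ 38.0. Check: C(36,3) = 7,140, C(37,3) = 7,770, C(38,3) = 8,436 ✓. So n = 38.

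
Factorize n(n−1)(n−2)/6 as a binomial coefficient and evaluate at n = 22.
C(n,3); C(22,3) = 1,540

Solution: n(n−1)(n−2)/6 = n!/(3!(n−3)!) = C(n,3). At n = 22: C(22,3) = 1,540.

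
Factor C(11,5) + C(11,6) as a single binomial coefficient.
By Pascal's identity: C(11,5) + C(11,6) = C(12,6) = 924.
Final answer: C(12,6)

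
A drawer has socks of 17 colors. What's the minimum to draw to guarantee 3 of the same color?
35
Worst case: 2 of each = 34. One more: 35.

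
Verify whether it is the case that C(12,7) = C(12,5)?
Symmetry C(n,k) = C(n,n-k): C(12,7) = 792 and C(12,5) = 792. Both sides agree, so the statement holds.
Final answer: True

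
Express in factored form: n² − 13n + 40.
(n − 5)(n − 8)
Seek roots whose sum is 13 and product is 40: (5, 8). So n² − 13n + 40 = (n − 5)(n − 8).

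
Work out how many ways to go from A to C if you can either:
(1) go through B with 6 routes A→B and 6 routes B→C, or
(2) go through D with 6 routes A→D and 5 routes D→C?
66

Explanation: Route via B: 6×6=36. Route via D: 6×5=30. Total: 66.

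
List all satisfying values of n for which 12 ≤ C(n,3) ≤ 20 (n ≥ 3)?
6

Working:
C(5,3)=10; C(6,3)=20; C(7,3)=35. So valid n = 6.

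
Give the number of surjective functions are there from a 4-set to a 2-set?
14
Onto functions = 2! × S(4,2)
First compute S(4,2) via recurrence:
Using the Stirling recurrence: S(n,k) = k·S(n-1,k) + S(n-1,k-1)
S(4,2) = 2·S(3,2) + S(3,1)
         = 2·3 + 1
         = 6 + 1
         = 7
Then: 2 × 7 = 14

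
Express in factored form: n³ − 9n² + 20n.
n(n − 4)(n − 5)

Reasoning: n³ − 9n² + 20n = n(n² − 9n + 20) = n(n − 4)(n − 5).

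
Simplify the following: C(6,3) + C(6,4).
35
By Pascal's identity: C(7,4) = 35.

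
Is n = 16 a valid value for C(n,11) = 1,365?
C(16,11) = 16·15·14·13·12·11·10·9·8·7·6/11! = 174,356,582,400/39,916,800 = 4,368, which does not equal 1,365.

Answer: No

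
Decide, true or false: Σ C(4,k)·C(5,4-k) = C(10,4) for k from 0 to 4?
Vandermonde's identity gives C(9,4) = 126; RHS C(10,4) = 210.

Answer: False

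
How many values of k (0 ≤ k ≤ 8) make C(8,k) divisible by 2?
7

Reasoning: Checking C(8,k) mod 2 for k = 0..8: divisible at k = 1, 2, 3, 4, 5, 6, 7. That's 7 values.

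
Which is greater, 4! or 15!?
15!

Solution: 4!=24, 15!=1,307,674,368,000. 15! > 4!.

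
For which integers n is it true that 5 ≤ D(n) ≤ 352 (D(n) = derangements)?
Using D(n) = (n−1)[D(n−1) + D(n−2)] with D(1)=0, D(2)=1: D(3)=2; D(4)=9; D(5)=44; D(6)=265; D(7)=1,854. So valid n = 4, 5, 6.

Answer: 4, 5, 6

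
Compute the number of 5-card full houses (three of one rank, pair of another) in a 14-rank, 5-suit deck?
Triple rank: 14. Triple suits: C(5,3)=10. Pair rank: 13. Pair suits: C(5,2)=10. Total: 18,200.

Answer: 18,200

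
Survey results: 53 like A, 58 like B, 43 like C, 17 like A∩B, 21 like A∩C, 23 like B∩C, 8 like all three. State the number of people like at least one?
101

Explanation: |A∪B∪C| = 53+58+43-17-21-23+8 = 101.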